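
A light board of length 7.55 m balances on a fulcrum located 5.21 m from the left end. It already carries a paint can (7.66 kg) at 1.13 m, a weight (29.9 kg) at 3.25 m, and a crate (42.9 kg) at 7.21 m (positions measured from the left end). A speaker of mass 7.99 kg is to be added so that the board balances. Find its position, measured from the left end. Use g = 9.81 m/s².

x ≈ 5.72 m from the left end

Choose the fulcrum (at 5.21 m from the left end) as the axis so the support reaction has zero arm there.
Paint can: 7.66 × 9.81 = 75.14 N down at 1.13 m → arm 4.08 m, τ = 75.14 × 4.08 = 306.6 N·m counterclockwise.
Weight: 29.9 × 9.81 = 293.3 N down at 3.25 m → arm 1.96 m, τ = 293.3 × 1.96 = 574.9 N·m counterclockwise.
Crate: 42.9 × 9.81 = 420.8 N down at 7.21 m → arm 2 m, τ = 420.8 × 2 = 841.6 N·m clockwise.
Net moment of existing loads = 39.9 N·m counterclockwise.
The speaker weighs 7.99 × 9.81 = 78.38 N and must supply an equal clockwise moment, so its lever arm about the fulcrum is 39.9 / 78.38 = 0.509 m.
That puts it at 5.21 + 0.509 = 5.72 m from the left end.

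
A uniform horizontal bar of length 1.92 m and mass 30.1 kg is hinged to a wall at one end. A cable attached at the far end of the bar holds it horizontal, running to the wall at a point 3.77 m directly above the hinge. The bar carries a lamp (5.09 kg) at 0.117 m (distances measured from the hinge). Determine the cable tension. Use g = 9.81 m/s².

T ≈ 169 N

Sum moments about the hinge (the unknown hinge reaction has zero arm there).
Beam weight: 30.1 × 9.81 = 295.3 N down at 0.96 m → arm 0.96 m, τ = 295.3 × 0.96 = 283.5 N·m clockwise.
Lamp: 5.09 × 9.81 = 49.93 N down at 0.117 m → arm 0.117 m, τ = 49.93 × 0.117 = 5.842 N·m clockwise.
Total clockwise load moment = 289.3 N·m.
The cable tension T acts at 1.92 m; only its component perpendicular to the bar, T sinθ, produces torque. sinθ = h/√(h²+d²) = 3.77/√(3.77²+1.92²) = 0.8911.
Balancing moments: T × 1.92 × 0.8911 = 289.3, giving T = 289.3 / 1.711 = 169 N.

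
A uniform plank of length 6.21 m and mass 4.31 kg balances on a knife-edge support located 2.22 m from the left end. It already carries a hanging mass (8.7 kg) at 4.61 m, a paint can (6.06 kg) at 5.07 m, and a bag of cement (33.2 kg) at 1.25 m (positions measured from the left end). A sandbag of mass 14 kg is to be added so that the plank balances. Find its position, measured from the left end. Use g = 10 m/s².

x ≈ 1.53 m from the left end

Taking torques about the knife-edge support (at 2.22 m from the left end):
Beam weight: 4.31 × 10 = 43.1 N down at 3.105 m → arm 0.885 m, τ = 43.1 × 0.885 = 38.14 N·m clockwise.
Hanging mass: 8.7 × 10 = 87 N down at 4.61 m → arm 2.39 m, τ = 87 × 2.39 = 207.9 N·m clockwise.
Paint can: 6.06 × 10 = 60.6 N down at 5.07 m → arm 2.85 m, τ = 60.6 × 2.85 = 172.7 N·m clockwise.
Bag of cement: 33.2 × 10 = 332 N down at 1.25 m → arm 0.97 m, τ = 332 × 0.97 = 322 N·m counterclockwise.
Net moment of existing loads = 96.74 N·m clockwise.
The sandbag weighs 14 × 10 = 140 N and must supply an equal counterclockwise moment, so its lever arm about the knife-edge support is 96.74 / 140 = 0.691 m.
That puts it at 2.22 − 0.691 = 1.53 m from the left end.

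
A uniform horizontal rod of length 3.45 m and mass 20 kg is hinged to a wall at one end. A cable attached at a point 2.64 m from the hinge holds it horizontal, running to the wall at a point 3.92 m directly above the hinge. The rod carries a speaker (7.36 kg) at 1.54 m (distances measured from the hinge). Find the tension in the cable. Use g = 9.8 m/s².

Sum moments about the hinge (the unknown hinge reaction has zero arm there).
Beam weight: 20 × 9.8 = 196 N down at 1.725 m → arm 1.725 m, τ = 196 × 1.725 = 338.1 N·m clockwise.
Speaker: 7.36 × 9.8 = 72.13 N down at 1.54 m → arm 1.54 m, τ = 72.13 × 1.54 = 111.1 N·m clockwise.
Total clockwise load moment = 449.2 N·m.
The cable tension T acts at 2.64 m; only its component perpendicular to the rod, T sinθ, produces torque. sinθ = h/√(h²+d²) = 3.92/√(3.92²+2.64²) = 0.8294.
Στ = 0 ⇒ T × 2.64 × 0.8294 = 449.2 ⇒ T = 449.2 / 2.19 = 205 N.

T ≈ 205 N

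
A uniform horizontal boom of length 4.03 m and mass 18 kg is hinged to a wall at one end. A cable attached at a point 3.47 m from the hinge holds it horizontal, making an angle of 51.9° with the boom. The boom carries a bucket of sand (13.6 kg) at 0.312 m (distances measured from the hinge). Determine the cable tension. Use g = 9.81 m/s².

Choose the hinge as the axis so the unknown hinge reaction has zero arm there.
Beam weight: 18 × 9.81 = 176.6 N down at 2.015 m → arm 2.015 m, τ = 176.6 × 2.015 = 355.8 N·m clockwise.
Bucket of sand: 13.6 × 9.81 = 133.4 N down at 0.312 m → arm 0.312 m, τ = 133.4 × 0.312 = 41.62 N·m clockwise.
Total clockwise load moment = 397.4 N·m.
The cable tension T acts at 3.47 m; only its component perpendicular to the boom, T sinθ, produces torque. sin 51.9° = 0.7869.
Balancing moments: T × 3.47 × 0.7869 = 397.4, giving T = 397.4 / 2.731 = 146 N.

T ≈ 146 N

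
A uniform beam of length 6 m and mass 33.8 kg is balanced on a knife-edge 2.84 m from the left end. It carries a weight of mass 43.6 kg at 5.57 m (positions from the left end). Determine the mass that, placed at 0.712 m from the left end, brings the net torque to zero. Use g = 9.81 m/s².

About the knife-edge (at 2.84 m from the left end):
Beam weight: 33.8 × 9.81 = 331.6 N down at 3 m → arm 0.16 m, τ = 331.6 × 0.16 = 53.06 N·m clockwise.
Weight: 43.6 × 9.81 = 427.7 N down at 5.57 m → arm 2.73 m, τ = 427.7 × 2.73 = 1168 N·m clockwise.
Net moment of known loads = 1221 N·m clockwise.
An unknown mass m at 0.712 m has arm 2.128 m; its moment is m·g·2.128 counterclockwise.
Στ = 0 ⇒ m × 9.81 × 2.128 = 1221 ⇒ m = 1221 / (9.81 × 2.128) = 58.5 kg.

m ≈ 58.5 kg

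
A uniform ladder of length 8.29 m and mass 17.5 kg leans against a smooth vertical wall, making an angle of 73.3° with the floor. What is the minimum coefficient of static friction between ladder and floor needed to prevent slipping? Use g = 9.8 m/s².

About the foot of the ladder:
Ladder weight 17.5×9.8 = 171.5 N acts at 4.145 m along the ladder; its horizontal arm is 4.145·cos73.3° = 1.191 m → τ = 204.3 N·m clockwise.
Wall normal N acts horizontally at the top; its moment arm is the height L sinθ = 8.29·sin73.3° = 7.94 m, counterclockwise.
Setting net torque to zero: N × 7.94 = 204.3 → N = 25.73 N.
ΣFx = 0 ⇒ f = N_wall = 25.73 N. ΣFy = 0 ⇒ N_floor = 171.5 N.
μ_min = f / N_floor = 25.73 / 171.5 = 0.15.

μ_min ≈ 0.15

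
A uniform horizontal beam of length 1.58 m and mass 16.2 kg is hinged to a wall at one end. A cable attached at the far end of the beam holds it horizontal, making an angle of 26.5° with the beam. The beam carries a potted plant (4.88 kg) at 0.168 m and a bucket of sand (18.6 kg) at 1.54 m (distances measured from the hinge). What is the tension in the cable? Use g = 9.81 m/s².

T ≈ 588 N

Choose the hinge as the axis so the unknown hinge reaction has zero arm there.
Beam weight: 16.2 × 9.81 = 158.9 N down at 0.79 m → arm 0.79 m, τ = 158.9 × 0.79 = 125.5 N·m clockwise.
Potted plant: 4.88 × 9.81 = 47.87 N down at 0.168 m → arm 0.168 m, τ = 47.87 × 0.168 = 8.042 N·m clockwise.
Bucket of sand: 18.6 × 9.81 = 182.5 N down at 1.54 m → arm 1.54 m, τ = 182.5 × 1.54 = 281.1 N·m clockwise.
Total clockwise load moment = 414.6 N·m.
The cable tension T acts at 1.58 m; only its component perpendicular to the beam, T sinθ, produces torque. sin 26.5° = 0.4462.
For rotational equilibrium, T × 1.58 × 0.4462 = 414.6, so T = 414.6 / 0.705 = 588 N.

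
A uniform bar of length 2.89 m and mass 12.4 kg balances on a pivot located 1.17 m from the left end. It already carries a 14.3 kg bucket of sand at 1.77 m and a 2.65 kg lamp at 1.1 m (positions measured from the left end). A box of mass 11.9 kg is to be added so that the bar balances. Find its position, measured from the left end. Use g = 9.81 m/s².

Choose the pivot (at 1.17 m from the left end) as the axis so the support reaction has zero arm there.
Beam weight: 12.4 × 9.81 = 121.6 N down at 1.445 m → arm 0.275 m, τ = 121.6 × 0.275 = 33.44 N·m clockwise.
Bucket of sand: 14.3 × 9.81 = 140.3 N down at 1.77 m → arm 0.6 m, τ = 140.3 × 0.6 = 84.18 N·m clockwise.
Lamp: 2.65 × 9.81 = 26 N down at 1.1 m → arm 0.07 m, τ = 26 × 0.07 = 1.82 N·m counterclockwise.
Net moment of existing loads = 115.8 N·m clockwise.
The box weighs 11.9 × 9.81 = 116.7 N and must supply an equal counterclockwise moment, so its lever arm about the pivot is 115.8 / 116.7 = 0.992 m.
That puts it at 1.17 − 0.992 = 0.178 m from the left end.

x ≈ 0.178 m from the left end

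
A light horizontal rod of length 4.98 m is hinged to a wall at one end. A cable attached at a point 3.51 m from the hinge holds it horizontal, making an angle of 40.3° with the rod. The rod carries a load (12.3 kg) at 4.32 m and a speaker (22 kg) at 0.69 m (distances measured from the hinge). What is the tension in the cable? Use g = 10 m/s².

Taking torques about the hinge:
Load: 12.3 × 10 = 123 N down at 4.32 m → arm 4.32 m, τ = 123 × 4.32 = 531.4 N·m clockwise.
Speaker: 22 × 10 = 220 N down at 0.69 m → arm 0.69 m, τ = 220 × 0.69 = 151.8 N·m clockwise.
Total clockwise load moment = 683.2 N·m.
The cable tension T acts at 3.51 m; only its component perpendicular to the rod, T sinθ, produces torque. sin 40.3° = 0.6468.
Setting net torque to zero: T × 3.51 × 0.6468 = 683.2 → T = 683.2 / 2.27 = 301 N.

T ≈ 301 N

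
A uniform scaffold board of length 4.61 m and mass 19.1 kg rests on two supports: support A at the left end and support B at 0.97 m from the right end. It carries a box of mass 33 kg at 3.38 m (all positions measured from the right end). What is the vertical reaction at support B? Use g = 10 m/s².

R_B ≈ 232 N

Choose support A as the axis so its reaction then has zero moment arm.
Beam weight: 19.1 × 10 = 191 N down at 2.305 m → arm 2.305 m, τ = 191 × 2.305 = 440.3 N·m clockwise.
Box: 33 × 10 = 330 N down at 3.38 m → arm 1.23 m, τ = 330 × 1.23 = 405.9 N·m clockwise.
Net load moment about support A = 846.2 N·m clockwise.
Reaction R at support B is upward at 0.97 m, arm 3.64 m → moment R × 3.64 counterclockwise.
Στ = 0 ⇒ R × 3.64 = 846.2 ⇒ R = 232 N.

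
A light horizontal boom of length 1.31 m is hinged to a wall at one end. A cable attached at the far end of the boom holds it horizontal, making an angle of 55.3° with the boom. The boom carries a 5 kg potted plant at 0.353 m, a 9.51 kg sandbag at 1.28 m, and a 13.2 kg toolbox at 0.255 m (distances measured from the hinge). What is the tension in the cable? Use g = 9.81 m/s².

Take moments about the hinge.
Potted plant: 5 × 9.81 = 49.05 N down at 0.353 m → arm 0.353 m, τ = 49.05 × 0.353 = 17.31 N·m clockwise.
Sandbag: 9.51 × 9.81 = 93.29 N down at 1.28 m → arm 1.28 m, τ = 93.29 × 1.28 = 119.4 N·m clockwise.
Toolbox: 13.2 × 9.81 = 129.5 N down at 0.255 m → arm 0.255 m, τ = 129.5 × 0.255 = 33.02 N·m clockwise.
Total clockwise load moment = 169.7 N·m.
The cable tension T acts at 1.31 m; only its component perpendicular to the boom, T sinθ, produces torque. sin 55.3° = 0.8221.
Balancing moments: T × 1.31 × 0.8221 = 169.7, giving T = 169.7 / 1.077 = 158 N.

T ≈ 158 N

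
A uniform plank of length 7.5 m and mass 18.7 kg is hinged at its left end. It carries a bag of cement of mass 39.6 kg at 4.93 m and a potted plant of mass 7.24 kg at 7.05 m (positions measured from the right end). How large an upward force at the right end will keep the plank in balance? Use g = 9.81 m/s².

F ≈ 229 N

Taking torques about the left end:
Beam weight: 18.7 × 9.81 = 183.4 N down at 3.75 m → arm 3.75 m, τ = 183.4 × 3.75 = 687.8 N·m clockwise.
Bag of cement: 39.6 × 9.81 = 388.5 N down at 4.93 m → arm 2.57 m, τ = 388.5 × 2.57 = 998.4 N·m clockwise.
Potted plant: 7.24 × 9.81 = 71.02 N down at 7.05 m → arm 0.45 m, τ = 71.02 × 0.45 = 31.96 N·m clockwise.
Net moment of the loads = 1718 N·m clockwise.
The upward force F acts at the right end, arm 7.5 m, giving F × 7.5 counterclockwise.
Στ = 0 ⇒ F × 7.5 = 1718 ⇒ F = 1718 / 7.5 = 229 N.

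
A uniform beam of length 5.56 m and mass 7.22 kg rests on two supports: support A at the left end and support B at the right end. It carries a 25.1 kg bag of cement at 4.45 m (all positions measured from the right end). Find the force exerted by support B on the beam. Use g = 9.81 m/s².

R_B ≈ 84.6 N

Sum moments about support A (its reaction then has zero moment arm).
Beam weight: 7.22 × 9.81 = 70.83 N down at 2.78 m → arm 2.78 m, τ = 70.83 × 2.78 = 196.9 N·m clockwise.
Bag of cement: 25.1 × 9.81 = 246.2 N down at 4.45 m → arm 1.11 m, τ = 246.2 × 1.11 = 273.3 N·m clockwise.
Net load moment about support A = 470.2 N·m clockwise.
Reaction R at support B is upward at 0 m, arm 5.56 m → moment R × 5.56 counterclockwise.
Balancing moments: R × 5.56 = 470.2, giving R = 84.6 N.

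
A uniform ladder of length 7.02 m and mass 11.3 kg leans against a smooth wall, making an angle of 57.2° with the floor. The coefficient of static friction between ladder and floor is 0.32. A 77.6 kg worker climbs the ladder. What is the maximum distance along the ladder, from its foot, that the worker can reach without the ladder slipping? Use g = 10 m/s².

d ≈ 3.48 m

Taking torques about the foot of the ladder:
Ladder weight 11.3×10 = 113 N acts at 3.51 m along the ladder; its horizontal arm is 3.51·cos57.2° = 1.901 m → τ = 214.8 N·m clockwise.
Worker weight 77.6×10 = 776 N at distance d → arm d·cos57.2° → τ = 776·d·0.5417 clockwise.
Wall normal N at the top has arm L sinθ = 5.901 m counterclockwise, so Στ = 0 gives N·5.901 = 214.8 + 420.4·d.
ΣFy = 0 ⇒ N_floor = 889 N, so the maximum friction is μ_s·N_floor = 0.32×889 = 284.5 N. ΣFx = 0 ⇒ N_wall = f, so at the slipping point N = 284.5 N.
Substituting: 284.5×5.901 = 214.8 + 420.4·d ⇒ d = (1679 − 214.8) / 420.4 = 3.48 m.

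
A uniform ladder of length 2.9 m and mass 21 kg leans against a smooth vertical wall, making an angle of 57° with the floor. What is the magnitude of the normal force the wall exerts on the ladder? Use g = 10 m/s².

About the foot of the ladder:
Ladder weight 21×10 = 210 N acts at 1.45 m along the ladder; its horizontal arm is 1.45·cos57° = 0.7897 m → τ = 165.8 N·m clockwise.
Wall normal N acts horizontally at the top; its moment arm is the height L sinθ = 2.9·sin57° = 2.432 m, counterclockwise.
Balancing moments: N × 2.432 = 165.8, giving N = 68.2 N.

N_wall ≈ 68.2 N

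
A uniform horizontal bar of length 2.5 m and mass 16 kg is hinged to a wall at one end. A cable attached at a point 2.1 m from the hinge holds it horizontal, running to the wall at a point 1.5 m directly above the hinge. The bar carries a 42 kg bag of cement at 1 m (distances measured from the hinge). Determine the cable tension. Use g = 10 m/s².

T ≈ 508 N

Sum moments about the hinge (the unknown hinge reaction has zero arm there).
Beam weight: 16 × 10 = 160 N down at 1.25 m → arm 1.25 m, τ = 160 × 1.25 = 200 N·m clockwise.
Bag of cement: 42 × 10 = 420 N down at 1 m → arm 1 m, τ = 420 × 1 = 420 N·m clockwise.
Total clockwise load moment = 620 N·m.
The cable tension T acts at 2.1 m; only its component perpendicular to the bar, T sinθ, produces torque. sinθ = h/√(h²+d²) = 1.5/√(1.5²+2.1²) = 0.5812.
For rotational equilibrium, T × 2.1 × 0.5812 = 620, so T = 620 / 1.221 = 508 N.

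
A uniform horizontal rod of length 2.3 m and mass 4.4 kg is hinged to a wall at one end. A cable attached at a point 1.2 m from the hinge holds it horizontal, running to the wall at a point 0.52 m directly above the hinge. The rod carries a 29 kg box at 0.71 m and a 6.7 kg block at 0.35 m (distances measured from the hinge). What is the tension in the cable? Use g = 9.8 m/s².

Take moments about the hinge.
Beam weight: 4.4 × 9.8 = 43.12 N down at 1.15 m → arm 1.15 m, τ = 43.12 × 1.15 = 49.59 N·m clockwise.
Box: 29 × 9.8 = 284.2 N down at 0.71 m → arm 0.71 m, τ = 284.2 × 0.71 = 201.8 N·m clockwise.
Block: 6.7 × 9.8 = 65.66 N down at 0.35 m → arm 0.35 m, τ = 65.66 × 0.35 = 22.98 N·m clockwise.
Total clockwise load moment = 274.4 N·m.
The cable tension T acts at 1.2 m; only its component perpendicular to the rod, T sinθ, produces torque. sinθ = h/√(h²+d²) = 0.52/√(0.52²+1.2²) = 0.3976.
Στ = 0 ⇒ T × 1.2 × 0.3976 = 274.4 ⇒ T = 274.4 / 0.4771 = 575 N.

T ≈ 575 N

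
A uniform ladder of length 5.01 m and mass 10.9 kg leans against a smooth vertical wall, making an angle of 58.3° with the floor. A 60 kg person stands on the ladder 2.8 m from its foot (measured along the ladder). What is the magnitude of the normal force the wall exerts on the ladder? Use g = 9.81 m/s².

N_wall ≈ 236 N

Choose the foot of the ladder as the axis so the floor normal and friction both act there and drop out.
Ladder weight 10.9×9.81 = 106.9 N acts at 2.505 m along the ladder; its horizontal arm is 2.505·cos58.3° = 1.316 m → τ = 140.7 N·m clockwise.
Person: 60×9.81 = 588.6 N at 2.8 m → arm 1.471 m → τ = 865.8 N·m clockwise.
Wall normal N acts horizontally at the top; its moment arm is the height L sinθ = 5.01·sin58.3° = 4.263 m, counterclockwise.
Balancing moments: N × 4.263 = 1006, giving N = 236 N.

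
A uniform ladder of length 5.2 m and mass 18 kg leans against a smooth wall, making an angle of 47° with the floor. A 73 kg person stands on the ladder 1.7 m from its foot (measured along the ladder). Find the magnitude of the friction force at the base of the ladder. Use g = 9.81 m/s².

f ≈ 301 N

Choose the foot of the ladder as the axis so the floor normal and friction both act there and drop out.
Ladder weight 18×9.81 = 176.6 N acts at 2.6 m along the ladder; its horizontal arm is 2.6·cos47° = 1.773 m → τ = 313.1 N·m clockwise.
Person: 73×9.81 = 716.1 N at 1.7 m → arm 1.159 m → τ = 830 N·m clockwise.
Wall normal N acts horizontally at the top; its moment arm is the height L sinθ = 5.2·sin47° = 3.803 m, counterclockwise.
Setting net torque to zero: N × 3.803 = 1143 → N = 301 N.
ΣFx = 0: friction at the foot balances the wall's push, so f = N_wall = 301 N.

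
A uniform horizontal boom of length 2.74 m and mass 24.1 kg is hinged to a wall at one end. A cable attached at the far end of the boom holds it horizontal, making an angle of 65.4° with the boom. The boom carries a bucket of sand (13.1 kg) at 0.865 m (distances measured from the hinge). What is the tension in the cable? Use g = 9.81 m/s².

About the hinge:
Beam weight: 24.1 × 9.81 = 236.4 N down at 1.37 m → arm 1.37 m, τ = 236.4 × 1.37 = 323.9 N·m clockwise.
Bucket of sand: 13.1 × 9.81 = 128.5 N down at 0.865 m → arm 0.865 m, τ = 128.5 × 0.865 = 111.2 N·m clockwise.
Total clockwise load moment = 435.1 N·m.
The cable tension T acts at 2.74 m; only its component perpendicular to the boom, T sinθ, produces torque. sin 65.4° = 0.9092.
Στ = 0 ⇒ T × 2.74 × 0.9092 = 435.1 ⇒ T = 435.1 / 2.491 = 175 N.

T ≈ 175 N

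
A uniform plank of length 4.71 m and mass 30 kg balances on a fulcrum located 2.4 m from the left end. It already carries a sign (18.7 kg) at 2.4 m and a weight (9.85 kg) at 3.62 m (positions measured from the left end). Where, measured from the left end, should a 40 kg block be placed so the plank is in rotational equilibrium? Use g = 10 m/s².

Sum moments about the fulcrum (at 2.4 m from the left end) (the support reaction has zero arm there).
Beam weight: 30 × 10 = 300 N down at 2.355 m → arm 0.045 m, τ = 300 × 0.045 = 13.5 N·m counterclockwise.
Sign: acts at the fulcrum, moment arm 0 → no torque.
Weight: 9.85 × 10 = 98.5 N down at 3.62 m → arm 1.22 m, τ = 98.5 × 1.22 = 120.2 N·m clockwise.
Net moment of existing loads = 106.7 N·m clockwise.
The block weighs 40 × 10 = 400 N and must supply an equal counterclockwise moment, so its lever arm about the fulcrum is 106.7 / 400 = 0.267 m.
That puts it at 2.4 − 0.267 = 2.13 m from the left end.

x ≈ 2.13 m from the left end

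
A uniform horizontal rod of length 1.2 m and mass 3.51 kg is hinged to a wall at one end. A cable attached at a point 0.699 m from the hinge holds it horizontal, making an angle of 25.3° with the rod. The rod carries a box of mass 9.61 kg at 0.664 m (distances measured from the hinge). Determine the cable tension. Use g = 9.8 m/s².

T ≈ 278 N

Choose the hinge as the axis so the unknown hinge reaction has zero arm there.
Beam weight: 3.51 × 9.8 = 34.4 N down at 0.6 m → arm 0.6 m, τ = 34.4 × 0.6 = 20.64 N·m clockwise.
Box: 9.61 × 9.8 = 94.18 N down at 0.664 m → arm 0.664 m, τ = 94.18 × 0.664 = 62.54 N·m clockwise.
Total clockwise load moment = 83.18 N·m.
The cable tension T acts at 0.699 m; only its component perpendicular to the rod, T sinθ, produces torque. sin 25.3° = 0.4274.
Balancing moments: T × 0.699 × 0.4274 = 83.18, giving T = 83.18 / 0.2988 = 278 N.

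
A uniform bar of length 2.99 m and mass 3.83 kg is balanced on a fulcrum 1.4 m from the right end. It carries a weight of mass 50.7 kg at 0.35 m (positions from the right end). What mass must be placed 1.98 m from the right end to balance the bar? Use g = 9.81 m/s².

m ≈ 91.2 kg

Taking torques about the fulcrum (at 1.4 m from the right end):
Beam weight: 3.83 × 9.81 = 37.57 N down at 1.495 m → arm 0.095 m, τ = 37.57 × 0.095 = 3.569 N·m counterclockwise.
Weight: 50.7 × 9.81 = 497.4 N down at 0.35 m → arm 1.05 m, τ = 497.4 × 1.05 = 522.3 N·m clockwise.
Net moment of known loads = 518.7 N·m clockwise.
An unknown mass m at 1.98 m has arm 0.58 m; its moment is m·g·0.58 counterclockwise.
Setting net torque to zero: m × 9.81 × 0.58 = 518.7 → m = 518.7 / (9.81 × 0.58) = 91.2 kg.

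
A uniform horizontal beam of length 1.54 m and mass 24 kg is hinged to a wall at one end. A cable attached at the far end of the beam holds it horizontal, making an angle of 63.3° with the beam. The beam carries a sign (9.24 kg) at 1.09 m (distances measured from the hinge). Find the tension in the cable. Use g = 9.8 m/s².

Choose the hinge as the axis so the unknown hinge reaction has zero arm there.
Beam weight: 24 × 9.8 = 235.2 N down at 0.77 m → arm 0.77 m, τ = 235.2 × 0.77 = 181.1 N·m clockwise.
Sign: 9.24 × 9.8 = 90.55 N down at 1.09 m → arm 1.09 m, τ = 90.55 × 1.09 = 98.7 N·m clockwise.
Total clockwise load moment = 279.8 N·m.
The cable tension T acts at 1.54 m; only its component perpendicular to the beam, T sinθ, produces torque. sin 63.3° = 0.8934.
Στ = 0 ⇒ T × 1.54 × 0.8934 = 279.8 ⇒ T = 279.8 / 1.376 = 203 N.

T ≈ 203 N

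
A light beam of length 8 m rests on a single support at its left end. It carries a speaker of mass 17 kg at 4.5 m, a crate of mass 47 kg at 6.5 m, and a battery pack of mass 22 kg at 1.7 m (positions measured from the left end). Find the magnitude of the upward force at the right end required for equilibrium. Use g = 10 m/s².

F ≈ 524 N

Take moments about the left end.
Speaker: 17 × 10 = 170 N down at 4.5 m → arm 4.5 m, τ = 170 × 4.5 = 765 N·m clockwise.
Crate: 47 × 10 = 470 N down at 6.5 m → arm 6.5 m, τ = 470 × 6.5 = 3055 N·m clockwise.
Battery pack: 22 × 10 = 220 N down at 1.7 m → arm 1.7 m, τ = 220 × 1.7 = 374 N·m clockwise.
Net moment of the loads = 4194 N·m clockwise.
The upward force F acts at the right end, arm 8 m, giving F × 8 counterclockwise.
For rotational equilibrium, F × 8 = 4194, so F = 4194 / 8 = 524 N.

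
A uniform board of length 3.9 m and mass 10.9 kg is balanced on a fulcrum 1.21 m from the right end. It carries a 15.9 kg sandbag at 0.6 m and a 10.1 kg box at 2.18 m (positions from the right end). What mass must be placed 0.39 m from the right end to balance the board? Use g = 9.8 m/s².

m ≈ 9.96 kg

About the fulcrum (at 1.21 m from the right end):
Beam weight: 10.9 × 9.8 = 106.8 N down at 1.95 m → arm 0.74 m, τ = 106.8 × 0.74 = 79.03 N·m counterclockwise.
Sandbag: 15.9 × 9.8 = 155.8 N down at 0.6 m → arm 0.61 m, τ = 155.8 × 0.61 = 95.04 N·m clockwise.
Box: 10.1 × 9.8 = 98.98 N down at 2.18 m → arm 0.97 m, τ = 98.98 × 0.97 = 96.01 N·m counterclockwise.
Net moment of known loads = 80 N·m counterclockwise.
An unknown mass m at 0.39 m has arm 0.82 m; its moment is m·g·0.82 clockwise.
Balancing moments: m × 9.8 × 0.82 = 80, giving m = 80 / (9.8 × 0.82) = 9.96 kg.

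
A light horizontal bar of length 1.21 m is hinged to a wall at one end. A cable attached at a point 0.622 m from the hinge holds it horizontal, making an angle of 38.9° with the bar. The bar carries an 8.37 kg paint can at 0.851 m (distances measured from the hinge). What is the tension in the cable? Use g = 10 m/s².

About the hinge:
Paint can: 8.37 × 10 = 83.7 N down at 0.851 m → arm 0.851 m, τ = 83.7 × 0.851 = 71.23 N·m clockwise.
Total clockwise load moment = 71.23 N·m.
The cable tension T acts at 0.622 m; only its component perpendicular to the bar, T sinθ, produces torque. sin 38.9° = 0.628.
Στ = 0 ⇒ T × 0.622 × 0.628 = 71.23 ⇒ T = 71.23 / 0.3906 = 182 N.

T ≈ 182 N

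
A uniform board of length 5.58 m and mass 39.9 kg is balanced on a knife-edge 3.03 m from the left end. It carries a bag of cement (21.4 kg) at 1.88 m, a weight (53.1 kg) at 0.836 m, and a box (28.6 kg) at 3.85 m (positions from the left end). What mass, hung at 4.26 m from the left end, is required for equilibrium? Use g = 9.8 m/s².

Take moments about the knife-edge (at 3.03 m from the left end).
Beam weight: 39.9 × 9.8 = 391 N down at 2.79 m → arm 0.24 m, τ = 391 × 0.24 = 93.84 N·m counterclockwise.
Bag of cement: 21.4 × 9.8 = 209.7 N down at 1.88 m → arm 1.15 m, τ = 209.7 × 1.15 = 241.2 N·m counterclockwise.
Weight: 53.1 × 9.8 = 520.4 N down at 0.836 m → arm 2.194 m, τ = 520.4 × 2.194 = 1142 N·m counterclockwise.
Box: 28.6 × 9.8 = 280.3 N down at 3.85 m → arm 0.82 m, τ = 280.3 × 0.82 = 229.8 N·m clockwise.
Net moment of known loads = 1247 N·m counterclockwise.
An unknown mass m at 4.26 m has arm 1.23 m; its moment is m·g·1.23 clockwise.
For rotational equilibrium, m × 9.8 × 1.23 = 1247, so m = 1247 / (9.8 × 1.23) = 103 kg.

m ≈ 103 kg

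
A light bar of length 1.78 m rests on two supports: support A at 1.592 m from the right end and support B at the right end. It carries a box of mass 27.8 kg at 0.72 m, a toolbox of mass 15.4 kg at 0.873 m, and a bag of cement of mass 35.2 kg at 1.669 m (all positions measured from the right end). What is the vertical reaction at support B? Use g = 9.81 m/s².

About support A:
Box: 27.8 × 9.81 = 272.7 N down at 0.72 m → arm 0.872 m, τ = 272.7 × 0.872 = 237.8 N·m clockwise.
Toolbox: 15.4 × 9.81 = 151.1 N down at 0.873 m → arm 0.719 m, τ = 151.1 × 0.719 = 108.6 N·m clockwise.
Bag of cement: 35.2 × 9.81 = 345.3 N down at 1.669 m → arm 0.077 m, τ = 345.3 × 0.077 = 26.59 N·m counterclockwise.
Net load moment about support A = 319.8 N·m clockwise.
Reaction R at support B is upward at 0 m, arm 1.592 m → moment R × 1.592 counterclockwise.
For rotational equilibrium, R × 1.592 = 319.8, so R = 201 N.

R_B ≈ 201 N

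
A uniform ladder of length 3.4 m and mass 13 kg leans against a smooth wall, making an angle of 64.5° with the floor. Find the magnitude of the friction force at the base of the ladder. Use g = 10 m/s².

Sum moments about the foot of the ladder (the floor normal and friction both act there and drop out).
Ladder weight 13×10 = 130 N acts at 1.7 m along the ladder; its horizontal arm is 1.7·cos64.5° = 0.7319 m → τ = 95.15 N·m clockwise.
Wall normal N acts horizontally at the top; its moment arm is the height L sinθ = 3.4·sin64.5° = 3.069 m, counterclockwise.
Setting net torque to zero: N × 3.069 = 95.15 → N = 31 N.
ΣFx = 0: friction at the foot balances the wall's push, so f = N_wall = 31 N.

f ≈ 31 N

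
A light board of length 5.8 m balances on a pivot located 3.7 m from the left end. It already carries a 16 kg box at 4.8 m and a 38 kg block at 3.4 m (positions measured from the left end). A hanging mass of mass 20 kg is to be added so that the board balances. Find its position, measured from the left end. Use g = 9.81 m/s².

Taking torques about the pivot (at 3.7 m from the left end):
Box: 16 × 9.81 = 157 N down at 4.8 m → arm 1.1 m, τ = 157 × 1.1 = 172.7 N·m clockwise.
Block: 38 × 9.81 = 372.8 N down at 3.4 m → arm 0.3 m, τ = 372.8 × 0.3 = 111.8 N·m counterclockwise.
Net moment of existing loads = 60.9 N·m clockwise.
The hanging mass weighs 20 × 9.81 = 196.2 N and must supply an equal counterclockwise moment, so its lever arm about the pivot is 60.9 / 196.2 = 0.31 m.
That puts it at 3.7 − 0.31 = 3.39 m from the left end.

x ≈ 3.39 m from the left end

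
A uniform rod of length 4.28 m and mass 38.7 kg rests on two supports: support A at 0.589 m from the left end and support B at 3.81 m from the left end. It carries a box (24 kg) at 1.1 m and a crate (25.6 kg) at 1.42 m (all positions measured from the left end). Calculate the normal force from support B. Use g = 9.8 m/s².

R_B ≈ 285 N

About support A:
Beam weight: 38.7 × 9.8 = 379.3 N down at 2.14 m → arm 1.551 m, τ = 379.3 × 1.551 = 588.3 N·m clockwise.
Box: 24 × 9.8 = 235.2 N down at 1.1 m → arm 0.511 m, τ = 235.2 × 0.511 = 120.2 N·m clockwise.
Crate: 25.6 × 9.8 = 250.9 N down at 1.42 m → arm 0.831 m, τ = 250.9 × 0.831 = 208.5 N·m clockwise.
Net load moment about support A = 917 N·m clockwise.
Reaction R at support B is upward at 3.81 m, arm 3.221 m → moment R × 3.221 counterclockwise.
Balancing moments: R × 3.221 = 917, giving R = 285 N.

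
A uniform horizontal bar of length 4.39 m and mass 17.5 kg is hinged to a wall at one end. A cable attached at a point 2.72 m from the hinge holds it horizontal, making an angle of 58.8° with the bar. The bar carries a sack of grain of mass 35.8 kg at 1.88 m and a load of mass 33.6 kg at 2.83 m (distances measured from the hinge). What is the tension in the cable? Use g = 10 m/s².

T ≈ 863 N

Choose the hinge as the axis so the unknown hinge reaction has zero arm there.
Beam weight: 17.5 × 10 = 175 N down at 2.195 m → arm 2.195 m, τ = 175 × 2.195 = 384.1 N·m clockwise.
Sack of grain: 35.8 × 10 = 358 N down at 1.88 m → arm 1.88 m, τ = 358 × 1.88 = 673 N·m clockwise.
Load: 33.6 × 10 = 336 N down at 2.83 m → arm 2.83 m, τ = 336 × 2.83 = 950.9 N·m clockwise.
Total clockwise load moment = 2008 N·m.
The cable tension T acts at 2.72 m; only its component perpendicular to the bar, T sinθ, produces torque. sin 58.8° = 0.8554.
For rotational equilibrium, T × 2.72 × 0.8554 = 2008, so T = 2008 / 2.327 = 863 N.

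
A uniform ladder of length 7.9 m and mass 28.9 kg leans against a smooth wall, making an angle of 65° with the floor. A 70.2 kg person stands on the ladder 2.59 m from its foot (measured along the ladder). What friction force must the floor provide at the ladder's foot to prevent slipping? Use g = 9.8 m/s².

f ≈ 171 N

Take moments about the foot of the ladder.
Ladder weight 28.9×9.8 = 283.2 N acts at 3.95 m along the ladder; its horizontal arm is 3.95·cos65° = 1.669 m → τ = 472.7 N·m clockwise.
Person: 70.2×9.8 = 688 N at 2.59 m → arm 1.095 m → τ = 753.4 N·m clockwise.
Wall normal N acts horizontally at the top; its moment arm is the height L sinθ = 7.9·sin65° = 7.16 m, counterclockwise.
Setting net torque to zero: N × 7.16 = 1226 → N = 171 N.
ΣFx = 0: friction at the foot balances the wall's push, so f = N_wall = 171 N.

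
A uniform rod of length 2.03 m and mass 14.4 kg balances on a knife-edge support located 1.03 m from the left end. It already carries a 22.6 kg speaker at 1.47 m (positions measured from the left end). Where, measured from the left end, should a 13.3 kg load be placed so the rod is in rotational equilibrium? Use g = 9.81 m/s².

Take moments about the knife-edge support (at 1.03 m from the left end).
Beam weight: 14.4 × 9.81 = 141.3 N down at 1.015 m → arm 0.015 m, τ = 141.3 × 0.015 = 2.119 N·m counterclockwise.
Speaker: 22.6 × 9.81 = 221.7 N down at 1.47 m → arm 0.44 m, τ = 221.7 × 0.44 = 97.55 N·m clockwise.
Net moment of existing loads = 95.43 N·m clockwise.
The load weighs 13.3 × 9.81 = 130.5 N and must supply an equal counterclockwise moment, so its lever arm about the knife-edge support is 95.43 / 130.5 = 0.731 m.
That puts it at 1.03 − 0.731 = 0.299 m from the left end.

x ≈ 0.299 m from the left end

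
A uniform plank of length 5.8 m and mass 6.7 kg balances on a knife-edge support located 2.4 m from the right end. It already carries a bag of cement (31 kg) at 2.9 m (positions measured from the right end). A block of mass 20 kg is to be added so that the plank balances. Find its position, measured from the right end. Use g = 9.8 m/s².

x ≈ 1.46 m from the right end

Taking torques about the knife-edge support (at 2.4 m from the right end):
Beam weight: 6.7 × 9.8 = 65.66 N down at 2.9 m → arm 0.5 m, τ = 65.66 × 0.5 = 32.83 N·m counterclockwise.
Bag of cement: 31 × 9.8 = 303.8 N down at 2.9 m → arm 0.5 m, τ = 303.8 × 0.5 = 151.9 N·m counterclockwise.
Net moment of existing loads = 184.7 N·m counterclockwise.
The block weighs 20 × 9.8 = 196 N and must supply an equal clockwise moment, so its lever arm about the knife-edge support is 184.7 / 196 = 0.942 m.
That puts it at 2.4 − 0.942 = 1.46 m from the right end.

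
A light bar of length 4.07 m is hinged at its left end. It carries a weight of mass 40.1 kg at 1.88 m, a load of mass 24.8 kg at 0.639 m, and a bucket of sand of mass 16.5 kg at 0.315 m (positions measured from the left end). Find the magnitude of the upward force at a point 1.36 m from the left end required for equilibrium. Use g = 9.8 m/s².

F ≈ 695 N

About the left end:
Weight: 40.1 × 9.8 = 393 N down at 1.88 m → arm 1.88 m, τ = 393 × 1.88 = 738.8 N·m clockwise.
Load: 24.8 × 9.8 = 243 N down at 0.639 m → arm 0.639 m, τ = 243 × 0.639 = 155.3 N·m clockwise.
Bucket of sand: 16.5 × 9.8 = 161.7 N down at 0.315 m → arm 0.315 m, τ = 161.7 × 0.315 = 50.94 N·m clockwise.
Net moment of the loads = 945 N·m clockwise.
The upward force F acts at a point 1.36 m from the left end, arm 1.36 m, giving F × 1.36 counterclockwise.
Setting net torque to zero: F × 1.36 = 945 → F = 945 / 1.36 = 695 N.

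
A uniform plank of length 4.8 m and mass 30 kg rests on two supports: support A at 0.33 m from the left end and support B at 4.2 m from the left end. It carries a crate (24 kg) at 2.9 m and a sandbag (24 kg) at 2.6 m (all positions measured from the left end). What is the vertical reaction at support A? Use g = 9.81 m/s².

Choose support B as the axis so its reaction then has zero moment arm.
Beam weight: 30 × 9.81 = 294.3 N down at 2.4 m → arm 1.8 m, τ = 294.3 × 1.8 = 529.7 N·m counterclockwise.
Crate: 24 × 9.81 = 235.4 N down at 2.9 m → arm 1.3 m, τ = 235.4 × 1.3 = 306 N·m counterclockwise.
Sandbag: 24 × 9.81 = 235.4 N down at 2.6 m → arm 1.6 m, τ = 235.4 × 1.6 = 376.6 N·m counterclockwise.
Net load moment about support B = 1212 N·m counterclockwise.
Reaction R at support A is upward at 0.33 m, arm 3.87 m → moment R × 3.87 clockwise.
Balancing moments: R × 3.87 = 1212, giving R = 313 N.

R_A ≈ 313 N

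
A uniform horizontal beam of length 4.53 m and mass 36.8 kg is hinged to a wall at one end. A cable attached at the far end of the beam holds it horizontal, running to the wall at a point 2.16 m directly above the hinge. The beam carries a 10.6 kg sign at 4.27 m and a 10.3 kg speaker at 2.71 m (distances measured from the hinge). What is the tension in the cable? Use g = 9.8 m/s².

Sum moments about the hinge (the unknown hinge reaction has zero arm there).
Beam weight: 36.8 × 9.8 = 360.6 N down at 2.265 m → arm 2.265 m, τ = 360.6 × 2.265 = 816.8 N·m clockwise.
Sign: 10.6 × 9.8 = 103.9 N down at 4.27 m → arm 4.27 m, τ = 103.9 × 4.27 = 443.7 N·m clockwise.
Speaker: 10.3 × 9.8 = 100.9 N down at 2.71 m → arm 2.71 m, τ = 100.9 × 2.71 = 273.4 N·m clockwise.
Total clockwise load moment = 1534 N·m.
The cable tension T acts at 4.53 m; only its component perpendicular to the beam, T sinθ, produces torque. sinθ = h/√(h²+d²) = 2.16/√(2.16²+4.53²) = 0.4304.
Στ = 0 ⇒ T × 4.53 × 0.4304 = 1534 ⇒ T = 1534 / 1.95 = 787 N.

T ≈ 787 N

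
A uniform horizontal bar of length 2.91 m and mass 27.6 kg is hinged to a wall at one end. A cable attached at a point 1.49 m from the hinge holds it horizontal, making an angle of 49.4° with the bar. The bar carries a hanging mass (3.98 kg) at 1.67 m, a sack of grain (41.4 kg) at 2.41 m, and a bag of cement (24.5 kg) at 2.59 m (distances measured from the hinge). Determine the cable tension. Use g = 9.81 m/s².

Take moments about the hinge.
Beam weight: 27.6 × 9.81 = 270.8 N down at 1.455 m → arm 1.455 m, τ = 270.8 × 1.455 = 394 N·m clockwise.
Hanging mass: 3.98 × 9.81 = 39.04 N down at 1.67 m → arm 1.67 m, τ = 39.04 × 1.67 = 65.2 N·m clockwise.
Sack of grain: 41.4 × 9.81 = 406.1 N down at 2.41 m → arm 2.41 m, τ = 406.1 × 2.41 = 978.7 N·m clockwise.
Bag of cement: 24.5 × 9.81 = 240.3 N down at 2.59 m → arm 2.59 m, τ = 240.3 × 2.59 = 622.4 N·m clockwise.
Total clockwise load moment = 2060 N·m.
The cable tension T acts at 1.49 m; only its component perpendicular to the bar, T sinθ, produces torque. sin 49.4° = 0.7593.
Balancing moments: T × 1.49 × 0.7593 = 2060, giving T = 2060 / 1.131 = 1820 N.

T ≈ 1820 N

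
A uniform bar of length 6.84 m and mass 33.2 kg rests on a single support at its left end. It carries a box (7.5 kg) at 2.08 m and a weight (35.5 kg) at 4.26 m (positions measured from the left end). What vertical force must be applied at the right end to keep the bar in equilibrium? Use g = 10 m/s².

Taking torques about the left end:
Beam weight: 33.2 × 10 = 332 N down at 3.42 m → arm 3.42 m, τ = 332 × 3.42 = 1135 N·m clockwise.
Box: 7.5 × 10 = 75 N down at 2.08 m → arm 2.08 m, τ = 75 × 2.08 = 156 N·m clockwise.
Weight: 35.5 × 10 = 355 N down at 4.26 m → arm 4.26 m, τ = 355 × 4.26 = 1512 N·m clockwise.
Net moment of the loads = 2803 N·m clockwise.
The upward force F acts at the right end, arm 6.84 m, giving F × 6.84 counterclockwise.
Balancing moments: F × 6.84 = 2803, giving F = 2803 / 6.84 = 410 N.

F ≈ 410 N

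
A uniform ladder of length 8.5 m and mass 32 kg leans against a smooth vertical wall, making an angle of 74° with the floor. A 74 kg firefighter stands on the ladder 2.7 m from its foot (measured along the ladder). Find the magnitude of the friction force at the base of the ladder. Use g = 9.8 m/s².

f ≈ 111 N

Sum moments about the foot of the ladder (the floor normal and friction both act there and drop out).
Ladder weight 32×9.8 = 313.6 N acts at 4.25 m along the ladder; its horizontal arm is 4.25·cos74° = 1.171 m → τ = 367.2 N·m clockwise.
Firefighter: 74×9.8 = 725.2 N at 2.7 m → arm 0.7442 m → τ = 539.7 N·m clockwise.
Wall normal N acts horizontally at the top; its moment arm is the height L sinθ = 8.5·sin74° = 8.171 m, counterclockwise.
Setting net torque to zero: N × 8.171 = 906.9 → N = 111 N.
ΣFx = 0: friction at the foot balances the wall's push, so f = N_wall = 111 N.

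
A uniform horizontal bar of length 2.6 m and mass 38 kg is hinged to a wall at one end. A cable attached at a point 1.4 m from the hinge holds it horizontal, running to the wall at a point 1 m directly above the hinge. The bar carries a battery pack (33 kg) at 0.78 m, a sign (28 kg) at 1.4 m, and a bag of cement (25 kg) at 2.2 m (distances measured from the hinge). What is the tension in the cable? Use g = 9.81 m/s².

T ≈ 2040 N

Take moments about the hinge.
Beam weight: 38 × 9.81 = 372.8 N down at 1.3 m → arm 1.3 m, τ = 372.8 × 1.3 = 484.6 N·m clockwise.
Battery pack: 33 × 9.81 = 323.7 N down at 0.78 m → arm 0.78 m, τ = 323.7 × 0.78 = 252.5 N·m clockwise.
Sign: 28 × 9.81 = 274.7 N down at 1.4 m → arm 1.4 m, τ = 274.7 × 1.4 = 384.6 N·m clockwise.
Bag of cement: 25 × 9.81 = 245.2 N down at 2.2 m → arm 2.2 m, τ = 245.2 × 2.2 = 539.4 N·m clockwise.
Total clockwise load moment = 1661 N·m.
The cable tension T acts at 1.4 m; only its component perpendicular to the bar, T sinθ, produces torque. sinθ = h/√(h²+d²) = 1/√(1²+1.4²) = 0.5812.
Balancing moments: T × 1.4 × 0.5812 = 1661, giving T = 1661 / 0.8137 = 2040 N.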